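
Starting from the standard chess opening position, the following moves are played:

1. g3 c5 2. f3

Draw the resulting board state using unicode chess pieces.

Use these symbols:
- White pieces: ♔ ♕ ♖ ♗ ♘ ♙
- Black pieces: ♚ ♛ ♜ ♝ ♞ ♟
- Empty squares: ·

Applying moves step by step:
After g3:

♜ ♞ ♝ ♛ ♚ ♝ ♞ ♜
♟ ♟ ♟ ♟ ♟ ♟ ♟ ♟
· · · · · · · ·
· · · · · · · ·
· · · · · · · ·
· · · · · · ♙ ·
♙ ♙ ♙ ♙ ♙ ♙ · ♙
♖ ♘ ♗ ♕ ♔ ♗ ♘ ♖


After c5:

♜ ♞ ♝ ♛ ♚ ♝ ♞ ♜
♟ ♟ · ♟ ♟ ♟ ♟ ♟
· · · · · · · ·
· · ♟ · · · · ·
· · · · · · · ·
· · · · · · ♙ ·
♙ ♙ ♙ ♙ ♙ ♙ · ♙
♖ ♘ ♗ ♕ ♔ ♗ ♘ ♖


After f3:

♜ ♞ ♝ ♛ ♚ ♝ ♞ ♜
♟ ♟ · ♟ ♟ ♟ ♟ ♟
· · · · · · · ·
· · ♟ · · · · ·
· · · · · · · ·
· · · · · ♙ ♙ ·
♙ ♙ ♙ ♙ ♙ · · ♙
♖ ♘ ♗ ♕ ♔ ♗ ♘ ♖



  a b c d e f g h
  ─────────────────
8│♜ ♞ ♝ ♛ ♚ ♝ ♞ ♜│8
7│♟ ♟ · ♟ ♟ ♟ ♟ ♟│7
6│· · · · · · · ·│6
5│· · ♟ · · · · ·│5
4│· · · · · · · ·│4
3│· · · · · ♙ ♙ ·│3
2│♙ ♙ ♙ ♙ ♙ · · ♙│2
1│♖ ♘ ♗ ♕ ♔ ♗ ♘ ♖│1
  ─────────────────
  a b c d e f g h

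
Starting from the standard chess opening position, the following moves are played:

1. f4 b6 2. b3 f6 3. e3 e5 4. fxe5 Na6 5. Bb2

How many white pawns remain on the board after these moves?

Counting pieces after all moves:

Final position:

  a b c d e f g h
  ─────────────────
8│♜ · ♝ ♛ ♚ ♝ ♞ ♜│8
7│♟ · ♟ ♟ · · ♟ ♟│7
6│♞ ♟ · · · ♟ · ·│6
5│· · · · ♙ · · ·│5
4│· · · · · · · ·│4
3│· ♙ · · ♙ · · ·│3
2│♙ ♗ ♙ ♙ · · ♙ ♙│2
1│♖ ♘ · ♕ ♔ ♗ ♘ ♖│1
  ─────────────────
  a b c d e f g h


8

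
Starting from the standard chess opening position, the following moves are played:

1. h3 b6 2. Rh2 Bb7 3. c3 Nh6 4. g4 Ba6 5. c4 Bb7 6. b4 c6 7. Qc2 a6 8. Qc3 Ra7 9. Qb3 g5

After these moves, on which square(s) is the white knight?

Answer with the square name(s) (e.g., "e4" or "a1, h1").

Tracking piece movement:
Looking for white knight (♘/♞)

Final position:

  a b c d e f g h
  ─────────────────
8│· ♞ · ♛ ♚ ♝ · ♜│8
7│♜ ♝ · ♟ ♟ ♟ · ♟│7
6│♟ ♟ ♟ · · · · ♞│6
5│· · · · · · ♟ ·│5
4│· ♙ ♙ · · · ♙ ·│4
3│· ♕ · · · · · ♙│3
2│♙ · · ♙ ♙ ♙ · ♖│2
1│♖ ♘ ♗ · ♔ ♗ ♘ ·│1
  ─────────────────
  a b c d e f g h


b1, g1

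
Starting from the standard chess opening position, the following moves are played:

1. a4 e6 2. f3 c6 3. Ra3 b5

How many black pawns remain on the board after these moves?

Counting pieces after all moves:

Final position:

  a b c d e f g h
  ─────────────────
8│♜ ♞ ♝ ♛ ♚ ♝ ♞ ♜│8
7│♟ · · ♟ · ♟ ♟ ♟│7
6│· · ♟ · ♟ · · ·│6
5│· ♟ · · · · · ·│5
4│♙ · · · · · · ·│4
3│♖ · · · · ♙ · ·│3
2│· ♙ ♙ ♙ ♙ · ♙ ♙│2
1│· ♘ ♗ ♕ ♔ ♗ ♘ ♖│1
  ─────────────────
  a b c d e f g h


8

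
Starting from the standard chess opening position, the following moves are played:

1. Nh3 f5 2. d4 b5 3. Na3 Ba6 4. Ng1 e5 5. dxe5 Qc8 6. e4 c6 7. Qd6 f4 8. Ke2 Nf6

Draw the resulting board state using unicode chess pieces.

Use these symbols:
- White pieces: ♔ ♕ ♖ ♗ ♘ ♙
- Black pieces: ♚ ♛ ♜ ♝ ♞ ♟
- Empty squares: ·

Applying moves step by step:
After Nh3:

♜ ♞ ♝ ♛ ♚ ♝ ♞ ♜
♟ ♟ ♟ ♟ ♟ ♟ ♟ ♟
· · · · · · · ·
· · · · · · · ·
· · · · · · · ·
· · · · · · · ♘
♙ ♙ ♙ ♙ ♙ ♙ ♙ ♙
♖ ♘ ♗ ♕ ♔ ♗ · ♖


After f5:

♜ ♞ ♝ ♛ ♚ ♝ ♞ ♜
♟ ♟ ♟ ♟ ♟ · ♟ ♟
· · · · · · · ·
· · · · · ♟ · ·
· · · · · · · ·
· · · · · · · ♘
♙ ♙ ♙ ♙ ♙ ♙ ♙ ♙
♖ ♘ ♗ ♕ ♔ ♗ · ♖


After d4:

♜ ♞ ♝ ♛ ♚ ♝ ♞ ♜
♟ ♟ ♟ ♟ ♟ · ♟ ♟
· · · · · · · ·
· · · · · ♟ · ·
· · · ♙ · · · ·
· · · · · · · ♘
♙ ♙ ♙ · ♙ ♙ ♙ ♙
♖ ♘ ♗ ♕ ♔ ♗ · ♖


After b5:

♜ ♞ ♝ ♛ ♚ ♝ ♞ ♜
♟ · ♟ ♟ ♟ · ♟ ♟
· · · · · · · ·
· ♟ · · · ♟ · ·
· · · ♙ · · · ·
· · · · · · · ♘
♙ ♙ ♙ · ♙ ♙ ♙ ♙
♖ ♘ ♗ ♕ ♔ ♗ · ♖


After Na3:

♜ ♞ ♝ ♛ ♚ ♝ ♞ ♜
♟ · ♟ ♟ ♟ · ♟ ♟
· · · · · · · ·
· ♟ · · · ♟ · ·
· · · ♙ · · · ·
♘ · · · · · · ♘
♙ ♙ ♙ · ♙ ♙ ♙ ♙
♖ · ♗ ♕ ♔ ♗ · ♖


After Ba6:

♜ ♞ · ♛ ♚ ♝ ♞ ♜
♟ · ♟ ♟ ♟ · ♟ ♟
♝ · · · · · · ·
· ♟ · · · ♟ · ·
· · · ♙ · · · ·
♘ · · · · · · ♘
♙ ♙ ♙ · ♙ ♙ ♙ ♙
♖ · ♗ ♕ ♔ ♗ · ♖


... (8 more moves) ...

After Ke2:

♜ ♞ ♛ · ♚ ♝ ♞ ♜
♟ · · ♟ · · ♟ ♟
♝ · ♟ ♕ · · · ·
· ♟ · · ♙ · · ·
· · · · ♙ ♟ · ·
♘ · · · · · · ·
♙ ♙ ♙ · ♔ ♙ ♙ ♙
♖ · ♗ · · ♗ ♘ ♖


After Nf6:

♜ ♞ ♛ · ♚ ♝ · ♜
♟ · · ♟ · · ♟ ♟
♝ · ♟ ♕ · ♞ · ·
· ♟ · · ♙ · · ·
· · · · ♙ ♟ · ·
♘ · · · · · · ·
♙ ♙ ♙ · ♔ ♙ ♙ ♙
♖ · ♗ · · ♗ ♘ ♖



  a b c d e f g h
  ─────────────────
8│♜ ♞ ♛ · ♚ ♝ · ♜│8
7│♟ · · ♟ · · ♟ ♟│7
6│♝ · ♟ ♕ · ♞ · ·│6
5│· ♟ · · ♙ · · ·│5
4│· · · · ♙ ♟ · ·│4
3│♘ · · · · · · ·│3
2│♙ ♙ ♙ · ♔ ♙ ♙ ♙│2
1│♖ · ♗ · · ♗ ♘ ♖│1
  ─────────────────
  a b c d e f g h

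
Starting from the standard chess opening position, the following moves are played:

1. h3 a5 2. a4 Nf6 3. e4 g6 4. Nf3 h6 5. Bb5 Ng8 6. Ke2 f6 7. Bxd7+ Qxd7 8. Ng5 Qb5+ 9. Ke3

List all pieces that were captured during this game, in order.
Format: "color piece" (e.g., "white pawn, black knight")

Tracking captures:
  Bxd7+: captured black pawn
  Qxd7: captured white bishop

black pawn, white bishop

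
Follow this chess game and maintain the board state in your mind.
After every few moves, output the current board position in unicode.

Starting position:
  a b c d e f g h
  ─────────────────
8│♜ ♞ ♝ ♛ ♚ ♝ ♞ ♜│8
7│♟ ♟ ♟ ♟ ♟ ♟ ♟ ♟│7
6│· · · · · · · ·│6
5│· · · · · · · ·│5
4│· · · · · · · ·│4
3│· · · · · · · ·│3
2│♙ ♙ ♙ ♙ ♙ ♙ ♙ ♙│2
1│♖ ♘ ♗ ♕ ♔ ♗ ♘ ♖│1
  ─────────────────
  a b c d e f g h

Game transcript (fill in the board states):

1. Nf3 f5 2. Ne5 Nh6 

  a b c d e f g h
  ─────────────────
8│♜ ♞ ♝ ♛ ♚ ♝ · ♜│8
7│♟ ♟ ♟ ♟ ♟ · ♟ ♟│7
6│· · · · · · · ♞│6
5│· · · · ♘ ♟ · ·│5
4│· · · · · · · ·│4
3│· · · · · · · ·│3
2│♙ ♙ ♙ ♙ ♙ ♙ ♙ ♙│2
1│♖ ♘ ♗ ♕ ♔ ♗ · ♖│1
  ─────────────────
  a b c d e f g h

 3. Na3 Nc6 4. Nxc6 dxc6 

  a b c d e f g h
  ─────────────────
8│♜ · ♝ ♛ ♚ ♝ · ♜│8
7│♟ ♟ ♟ · ♟ · ♟ ♟│7
6│· · ♟ · · · · ♞│6
5│· · · · · ♟ · ·│5
4│· · · · · · · ·│4
3│♘ · · · · · · ·│3
2│♙ ♙ ♙ ♙ ♙ ♙ ♙ ♙│2
1│♖ · ♗ ♕ ♔ ♗ · ♖│1
  ─────────────────
  a b c d e f g h

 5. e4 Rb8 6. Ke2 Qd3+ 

  a b c d e f g h
  ─────────────────
8│· ♜ ♝ · ♚ ♝ · ♜│8
7│♟ ♟ ♟ · ♟ · ♟ ♟│7
6│· · ♟ · · · · ♞│6
5│· · · · · ♟ · ·│5
4│· · · · ♙ · · ·│4
3│♘ · · ♛ · · · ·│3
2│♙ ♙ ♙ ♙ ♔ ♙ ♙ ♙│2
1│♖ · ♗ ♕ · ♗ · ♖│1
  ─────────────────
  a b c d e f g h

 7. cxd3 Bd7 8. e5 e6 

  a b c d e f g h
  ─────────────────
8│· ♜ · · ♚ ♝ · ♜│8
7│♟ ♟ ♟ ♝ · · ♟ ♟│7
6│· · ♟ · ♟ · · ♞│6
5│· · · · ♙ ♟ · ·│5
4│· · · · · · · ·│4
3│♘ · · ♙ · · · ·│3
2│♙ ♙ · ♙ ♔ ♙ ♙ ♙│2
1│♖ · ♗ ♕ · ♗ · ♖│1
  ─────────────────
  a b c d e f g h



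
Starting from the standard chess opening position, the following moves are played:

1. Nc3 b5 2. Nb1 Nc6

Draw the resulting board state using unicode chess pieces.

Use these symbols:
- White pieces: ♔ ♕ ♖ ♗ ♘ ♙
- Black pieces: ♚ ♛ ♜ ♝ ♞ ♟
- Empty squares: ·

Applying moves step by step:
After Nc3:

♜ ♞ ♝ ♛ ♚ ♝ ♞ ♜
♟ ♟ ♟ ♟ ♟ ♟ ♟ ♟
· · · · · · · ·
· · · · · · · ·
· · · · · · · ·
· · ♘ · · · · ·
♙ ♙ ♙ ♙ ♙ ♙ ♙ ♙
♖ · ♗ ♕ ♔ ♗ ♘ ♖


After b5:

♜ ♞ ♝ ♛ ♚ ♝ ♞ ♜
♟ · ♟ ♟ ♟ ♟ ♟ ♟
· · · · · · · ·
· ♟ · · · · · ·
· · · · · · · ·
· · ♘ · · · · ·
♙ ♙ ♙ ♙ ♙ ♙ ♙ ♙
♖ · ♗ ♕ ♔ ♗ ♘ ♖


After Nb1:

♜ ♞ ♝ ♛ ♚ ♝ ♞ ♜
♟ · ♟ ♟ ♟ ♟ ♟ ♟
· · · · · · · ·
· ♟ · · · · · ·
· · · · · · · ·
· · · · · · · ·
♙ ♙ ♙ ♙ ♙ ♙ ♙ ♙
♖ ♘ ♗ ♕ ♔ ♗ ♘ ♖


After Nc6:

♜ · ♝ ♛ ♚ ♝ ♞ ♜
♟ · ♟ ♟ ♟ ♟ ♟ ♟
· · ♞ · · · · ·
· ♟ · · · · · ·
· · · · · · · ·
· · · · · · · ·
♙ ♙ ♙ ♙ ♙ ♙ ♙ ♙
♖ ♘ ♗ ♕ ♔ ♗ ♘ ♖



  a b c d e f g h
  ─────────────────
8│♜ · ♝ ♛ ♚ ♝ ♞ ♜│8
7│♟ · ♟ ♟ ♟ ♟ ♟ ♟│7
6│· · ♞ · · · · ·│6
5│· ♟ · · · · · ·│5
4│· · · · · · · ·│4
3│· · · · · · · ·│3
2│♙ ♙ ♙ ♙ ♙ ♙ ♙ ♙│2
1│♖ ♘ ♗ ♕ ♔ ♗ ♘ ♖│1
  ─────────────────
  a b c d e f g h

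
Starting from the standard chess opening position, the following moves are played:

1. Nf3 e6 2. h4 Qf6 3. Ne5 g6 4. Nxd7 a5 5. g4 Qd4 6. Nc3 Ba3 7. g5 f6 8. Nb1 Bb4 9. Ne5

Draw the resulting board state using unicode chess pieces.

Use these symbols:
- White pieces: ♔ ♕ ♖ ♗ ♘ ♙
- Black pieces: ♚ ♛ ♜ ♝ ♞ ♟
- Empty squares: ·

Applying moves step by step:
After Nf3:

♜ ♞ ♝ ♛ ♚ ♝ ♞ ♜
♟ ♟ ♟ ♟ ♟ ♟ ♟ ♟
· · · · · · · ·
· · · · · · · ·
· · · · · · · ·
· · · · · ♘ · ·
♙ ♙ ♙ ♙ ♙ ♙ ♙ ♙
♖ ♘ ♗ ♕ ♔ ♗ · ♖


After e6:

♜ ♞ ♝ ♛ ♚ ♝ ♞ ♜
♟ ♟ ♟ ♟ · ♟ ♟ ♟
· · · · ♟ · · ·
· · · · · · · ·
· · · · · · · ·
· · · · · ♘ · ·
♙ ♙ ♙ ♙ ♙ ♙ ♙ ♙
♖ ♘ ♗ ♕ ♔ ♗ · ♖


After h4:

♜ ♞ ♝ ♛ ♚ ♝ ♞ ♜
♟ ♟ ♟ ♟ · ♟ ♟ ♟
· · · · ♟ · · ·
· · · · · · · ·
· · · · · · · ♙
· · · · · ♘ · ·
♙ ♙ ♙ ♙ ♙ ♙ ♙ ·
♖ ♘ ♗ ♕ ♔ ♗ · ♖


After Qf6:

♜ ♞ ♝ · ♚ ♝ ♞ ♜
♟ ♟ ♟ ♟ · ♟ ♟ ♟
· · · · ♟ ♛ · ·
· · · · · · · ·
· · · · · · · ♙
· · · · · ♘ · ·
♙ ♙ ♙ ♙ ♙ ♙ ♙ ·
♖ ♘ ♗ ♕ ♔ ♗ · ♖


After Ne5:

♜ ♞ ♝ · ♚ ♝ ♞ ♜
♟ ♟ ♟ ♟ · ♟ ♟ ♟
· · · · ♟ ♛ · ·
· · · · ♘ · · ·
· · · · · · · ♙
· · · · · · · ·
♙ ♙ ♙ ♙ ♙ ♙ ♙ ·
♖ ♘ ♗ ♕ ♔ ♗ · ♖


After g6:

♜ ♞ ♝ · ♚ ♝ ♞ ♜
♟ ♟ ♟ ♟ · ♟ · ♟
· · · · ♟ ♛ ♟ ·
· · · · ♘ · · ·
· · · · · · · ♙
· · · · · · · ·
♙ ♙ ♙ ♙ ♙ ♙ ♙ ·
♖ ♘ ♗ ♕ ♔ ♗ · ♖


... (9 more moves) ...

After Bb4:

♜ ♞ ♝ · ♚ · ♞ ♜
· ♟ ♟ ♘ · · · ♟
· · · · ♟ ♟ ♟ ·
♟ · · · · · ♙ ·
· ♝ · ♛ · · · ♙
· · · · · · · ·
♙ ♙ ♙ ♙ ♙ ♙ · ·
♖ ♘ ♗ ♕ ♔ ♗ · ♖


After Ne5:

♜ ♞ ♝ · ♚ · ♞ ♜
· ♟ ♟ · · · · ♟
· · · · ♟ ♟ ♟ ·
♟ · · · ♘ · ♙ ·
· ♝ · ♛ · · · ♙
· · · · · · · ·
♙ ♙ ♙ ♙ ♙ ♙ · ·
♖ ♘ ♗ ♕ ♔ ♗ · ♖



  a b c d e f g h
  ─────────────────
8│♜ ♞ ♝ · ♚ · ♞ ♜│8
7│· ♟ ♟ · · · · ♟│7
6│· · · · ♟ ♟ ♟ ·│6
5│♟ · · · ♘ · ♙ ·│5
4│· ♝ · ♛ · · · ♙│4
3│· · · · · · · ·│3
2│♙ ♙ ♙ ♙ ♙ ♙ · ·│2
1│♖ ♘ ♗ ♕ ♔ ♗ · ♖│1
  ─────────────────
  a b c d e f g h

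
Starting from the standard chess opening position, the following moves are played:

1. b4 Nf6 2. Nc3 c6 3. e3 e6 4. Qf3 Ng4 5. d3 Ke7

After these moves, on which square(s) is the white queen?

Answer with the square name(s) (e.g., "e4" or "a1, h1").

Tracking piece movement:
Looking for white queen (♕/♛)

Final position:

  a b c d e f g h
  ─────────────────
8│♜ ♞ ♝ ♛ · ♝ · ♜│8
7│♟ ♟ · ♟ ♚ ♟ ♟ ♟│7
6│· · ♟ · ♟ · · ·│6
5│· · · · · · · ·│5
4│· ♙ · · · · ♞ ·│4
3│· · ♘ ♙ ♙ ♕ · ·│3
2│♙ · ♙ · · ♙ ♙ ♙│2
1│♖ · ♗ · ♔ ♗ ♘ ♖│1
  ─────────────────
  a b c d e f g h


f3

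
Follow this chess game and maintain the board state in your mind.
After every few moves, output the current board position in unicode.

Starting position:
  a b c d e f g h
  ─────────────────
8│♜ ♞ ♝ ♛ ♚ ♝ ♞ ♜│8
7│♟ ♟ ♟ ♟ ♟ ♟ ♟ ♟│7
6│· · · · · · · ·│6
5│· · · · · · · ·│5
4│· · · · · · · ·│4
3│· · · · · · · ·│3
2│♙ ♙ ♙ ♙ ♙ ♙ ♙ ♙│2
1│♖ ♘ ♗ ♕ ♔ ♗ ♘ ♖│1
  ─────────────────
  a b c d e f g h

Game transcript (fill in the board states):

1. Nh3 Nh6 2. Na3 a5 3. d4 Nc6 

  a b c d e f g h
  ─────────────────
8│♜ · ♝ ♛ ♚ ♝ · ♜│8
7│· ♟ ♟ ♟ ♟ ♟ ♟ ♟│7
6│· · ♞ · · · · ♞│6
5│♟ · · · · · · ·│5
4│· · · ♙ · · · ·│4
3│♘ · · · · · · ♘│3
2│♙ ♙ ♙ · ♙ ♙ ♙ ♙│2
1│♖ · ♗ ♕ ♔ ♗ · ♖│1
  ─────────────────
  a b c d e f g h

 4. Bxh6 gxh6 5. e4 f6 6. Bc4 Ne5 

  a b c d e f g h
  ─────────────────
8│♜ · ♝ ♛ ♚ ♝ · ♜│8
7│· ♟ ♟ ♟ ♟ · · ♟│7
6│· · · · · ♟ · ♟│6
5│♟ · · · ♞ · · ·│5
4│· · ♗ ♙ ♙ · · ·│4
3│♘ · · · · · · ♘│3
2│♙ ♙ ♙ · · ♙ ♙ ♙│2
1│♖ · · ♕ ♔ · · ♖│1
  ─────────────────
  a b c d e f g h

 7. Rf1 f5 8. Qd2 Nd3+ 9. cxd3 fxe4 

  a b c d e f g h
  ─────────────────
8│♜ · ♝ ♛ ♚ ♝ · ♜│8
7│· ♟ ♟ ♟ ♟ · · ♟│7
6│· · · · · · · ♟│6
5│♟ · · · · · · ·│5
4│· · ♗ ♙ ♟ · · ·│4
3│♘ · · ♙ · · · ♘│3
2│♙ ♙ · ♕ · ♙ ♙ ♙│2
1│♖ · · · ♔ ♖ · ·│1
  ─────────────────
  a b c d e f g h

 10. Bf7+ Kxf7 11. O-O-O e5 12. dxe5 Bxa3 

  a b c d e f g h
  ─────────────────
8│♜ · ♝ ♛ · · · ♜│8
7│· ♟ ♟ ♟ · ♚ · ♟│7
6│· · · · · · · ♟│6
5│♟ · · · ♙ · · ·│5
4│· · · · ♟ · · ·│4
3│♝ · · ♙ · · · ♘│3
2│♙ ♙ · ♕ · ♙ ♙ ♙│2
1│· · ♔ ♖ · ♖ · ·│1
  ─────────────────
  a b c d e f g h

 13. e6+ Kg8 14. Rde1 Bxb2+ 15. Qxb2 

  a b c d e f g h
  ─────────────────
8│♜ · ♝ ♛ · · ♚ ♜│8
7│· ♟ ♟ ♟ · · · ♟│7
6│· · · · ♙ · · ♟│6
5│♟ · · · · · · ·│5
4│· · · · ♟ · · ·│4
3│· · · ♙ · · · ♘│3
2│♙ ♕ · · · ♙ ♙ ♙│2
1│· · ♔ · ♖ ♖ · ·│1
  ─────────────────
  a b c d e f g h


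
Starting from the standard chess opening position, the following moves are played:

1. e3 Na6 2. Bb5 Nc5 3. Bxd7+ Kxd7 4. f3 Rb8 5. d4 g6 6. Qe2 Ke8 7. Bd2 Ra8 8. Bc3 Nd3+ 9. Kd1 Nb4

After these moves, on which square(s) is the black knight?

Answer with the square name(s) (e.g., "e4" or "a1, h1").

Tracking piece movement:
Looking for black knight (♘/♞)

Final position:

  a b c d e f g h
  ─────────────────
8│♜ · ♝ ♛ ♚ ♝ ♞ ♜│8
7│♟ ♟ ♟ · ♟ ♟ · ♟│7
6│· · · · · · ♟ ·│6
5│· · · · · · · ·│5
4│· ♞ · ♙ · · · ·│4
3│· · ♗ · ♙ ♙ · ·│3
2│♙ ♙ ♙ · ♕ · ♙ ♙│2
1│♖ ♘ · ♔ · · ♘ ♖│1
  ─────────────────
  a b c d e f g h


b4, g8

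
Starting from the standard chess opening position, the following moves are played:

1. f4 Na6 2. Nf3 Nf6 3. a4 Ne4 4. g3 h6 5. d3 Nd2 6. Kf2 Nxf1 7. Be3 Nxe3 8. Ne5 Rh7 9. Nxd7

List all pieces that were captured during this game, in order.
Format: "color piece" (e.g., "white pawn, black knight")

Tracking captures:
  Nxf1: captured white bishop
  Nxe3: captured white bishop
  Nxd7: captured black pawn

white bishop, white bishop, black pawn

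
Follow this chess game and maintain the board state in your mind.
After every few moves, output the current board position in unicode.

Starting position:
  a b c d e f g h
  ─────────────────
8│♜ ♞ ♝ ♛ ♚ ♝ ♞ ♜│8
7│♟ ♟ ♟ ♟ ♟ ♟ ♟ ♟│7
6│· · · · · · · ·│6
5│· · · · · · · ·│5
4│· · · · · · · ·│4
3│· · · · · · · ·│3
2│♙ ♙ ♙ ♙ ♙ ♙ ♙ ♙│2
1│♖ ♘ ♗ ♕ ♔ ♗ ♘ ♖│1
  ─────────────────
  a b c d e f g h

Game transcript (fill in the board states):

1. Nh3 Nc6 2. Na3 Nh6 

  a b c d e f g h
  ─────────────────
8│♜ · ♝ ♛ ♚ ♝ · ♜│8
7│♟ ♟ ♟ ♟ ♟ ♟ ♟ ♟│7
6│· · ♞ · · · · ♞│6
5│· · · · · · · ·│5
4│· · · · · · · ·│4
3│♘ · · · · · · ♘│3
2│♙ ♙ ♙ ♙ ♙ ♙ ♙ ♙│2
1│♖ · ♗ ♕ ♔ ♗ · ♖│1
  ─────────────────
  a b c d e f g h

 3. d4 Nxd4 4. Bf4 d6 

  a b c d e f g h
  ─────────────────
8│♜ · ♝ ♛ ♚ ♝ · ♜│8
7│♟ ♟ ♟ · ♟ ♟ ♟ ♟│7
6│· · · ♟ · · · ♞│6
5│· · · · · · · ·│5
4│· · · ♞ · ♗ · ·│4
3│♘ · · · · · · ♘│3
2│♙ ♙ ♙ · ♙ ♙ ♙ ♙│2
1│♖ · · ♕ ♔ ♗ · ♖│1
  ─────────────────
  a b c d e f g h

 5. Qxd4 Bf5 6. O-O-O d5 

  a b c d e f g h
  ─────────────────
8│♜ · · ♛ ♚ ♝ · ♜│8
7│♟ ♟ ♟ · ♟ ♟ ♟ ♟│7
6│· · · · · · · ♞│6
5│· · · ♟ · ♝ · ·│5
4│· · · ♕ · ♗ · ·│4
3│♘ · · · · · · ♘│3
2│♙ ♙ ♙ · ♙ ♙ ♙ ♙│2
1│· · ♔ ♖ · ♗ · ♖│1
  ─────────────────
  a b c d e f g h

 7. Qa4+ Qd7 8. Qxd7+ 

  a b c d e f g h
  ─────────────────
8│♜ · · · ♚ ♝ · ♜│8
7│♟ ♟ ♟ ♕ ♟ ♟ ♟ ♟│7
6│· · · · · · · ♞│6
5│· · · ♟ · ♝ · ·│5
4│· · · · · ♗ · ·│4
3│♘ · · · · · · ♘│3
2│♙ ♙ ♙ · ♙ ♙ ♙ ♙│2
1│· · ♔ ♖ · ♗ · ♖│1
  ─────────────────
  a b c d e f g h


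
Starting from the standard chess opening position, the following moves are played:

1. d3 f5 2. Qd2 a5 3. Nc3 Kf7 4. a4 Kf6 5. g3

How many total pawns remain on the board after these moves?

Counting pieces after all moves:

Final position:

  a b c d e f g h
  ─────────────────
8│♜ ♞ ♝ ♛ · ♝ ♞ ♜│8
7│· ♟ ♟ ♟ ♟ · ♟ ♟│7
6│· · · · · ♚ · ·│6
5│♟ · · · · ♟ · ·│5
4│♙ · · · · · · ·│4
3│· · ♘ ♙ · · ♙ ·│3
2│· ♙ ♙ ♕ ♙ ♙ · ♙│2
1│♖ · ♗ · ♔ ♗ ♘ ♖│1
  ─────────────────
  a b c d e f g h


16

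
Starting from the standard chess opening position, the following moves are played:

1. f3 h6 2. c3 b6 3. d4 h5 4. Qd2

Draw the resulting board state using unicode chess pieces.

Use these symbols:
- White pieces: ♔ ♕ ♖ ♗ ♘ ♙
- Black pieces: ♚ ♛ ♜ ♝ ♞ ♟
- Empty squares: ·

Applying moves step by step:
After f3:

♜ ♞ ♝ ♛ ♚ ♝ ♞ ♜
♟ ♟ ♟ ♟ ♟ ♟ ♟ ♟
· · · · · · · ·
· · · · · · · ·
· · · · · · · ·
· · · · · ♙ · ·
♙ ♙ ♙ ♙ ♙ · ♙ ♙
♖ ♘ ♗ ♕ ♔ ♗ ♘ ♖


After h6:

♜ ♞ ♝ ♛ ♚ ♝ ♞ ♜
♟ ♟ ♟ ♟ ♟ ♟ ♟ ·
· · · · · · · ♟
· · · · · · · ·
· · · · · · · ·
· · · · · ♙ · ·
♙ ♙ ♙ ♙ ♙ · ♙ ♙
♖ ♘ ♗ ♕ ♔ ♗ ♘ ♖


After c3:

♜ ♞ ♝ ♛ ♚ ♝ ♞ ♜
♟ ♟ ♟ ♟ ♟ ♟ ♟ ·
· · · · · · · ♟
· · · · · · · ·
· · · · · · · ·
· · ♙ · · ♙ · ·
♙ ♙ · ♙ ♙ · ♙ ♙
♖ ♘ ♗ ♕ ♔ ♗ ♘ ♖


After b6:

♜ ♞ ♝ ♛ ♚ ♝ ♞ ♜
♟ · ♟ ♟ ♟ ♟ ♟ ·
· ♟ · · · · · ♟
· · · · · · · ·
· · · · · · · ·
· · ♙ · · ♙ · ·
♙ ♙ · ♙ ♙ · ♙ ♙
♖ ♘ ♗ ♕ ♔ ♗ ♘ ♖


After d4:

♜ ♞ ♝ ♛ ♚ ♝ ♞ ♜
♟ · ♟ ♟ ♟ ♟ ♟ ·
· ♟ · · · · · ♟
· · · · · · · ·
· · · ♙ · · · ·
· · ♙ · · ♙ · ·
♙ ♙ · · ♙ · ♙ ♙
♖ ♘ ♗ ♕ ♔ ♗ ♘ ♖


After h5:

♜ ♞ ♝ ♛ ♚ ♝ ♞ ♜
♟ · ♟ ♟ ♟ ♟ ♟ ·
· ♟ · · · · · ·
· · · · · · · ♟
· · · ♙ · · · ·
· · ♙ · · ♙ · ·
♙ ♙ · · ♙ · ♙ ♙
♖ ♘ ♗ ♕ ♔ ♗ ♘ ♖


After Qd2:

♜ ♞ ♝ ♛ ♚ ♝ ♞ ♜
♟ · ♟ ♟ ♟ ♟ ♟ ·
· ♟ · · · · · ·
· · · · · · · ♟
· · · ♙ · · · ·
· · ♙ · · ♙ · ·
♙ ♙ · ♕ ♙ · ♙ ♙
♖ ♘ ♗ · ♔ ♗ ♘ ♖



  a b c d e f g h
  ─────────────────
8│♜ ♞ ♝ ♛ ♚ ♝ ♞ ♜│8
7│♟ · ♟ ♟ ♟ ♟ ♟ ·│7
6│· ♟ · · · · · ·│6
5│· · · · · · · ♟│5
4│· · · ♙ · · · ·│4
3│· · ♙ · · ♙ · ·│3
2│♙ ♙ · ♕ ♙ · ♙ ♙│2
1│♖ ♘ ♗ · ♔ ♗ ♘ ♖│1
  ─────────────────
  a b c d e f g h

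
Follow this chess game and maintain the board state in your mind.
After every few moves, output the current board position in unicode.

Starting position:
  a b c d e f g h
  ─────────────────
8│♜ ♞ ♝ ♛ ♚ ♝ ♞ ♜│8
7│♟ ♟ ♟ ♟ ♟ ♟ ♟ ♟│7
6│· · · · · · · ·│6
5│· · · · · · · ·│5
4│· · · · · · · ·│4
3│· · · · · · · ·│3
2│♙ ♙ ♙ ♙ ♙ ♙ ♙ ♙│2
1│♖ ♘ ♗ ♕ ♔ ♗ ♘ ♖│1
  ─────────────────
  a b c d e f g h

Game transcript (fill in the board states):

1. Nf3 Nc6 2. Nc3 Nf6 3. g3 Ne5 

  a b c d e f g h
  ─────────────────
8│♜ · ♝ ♛ ♚ ♝ · ♜│8
7│♟ ♟ ♟ ♟ ♟ ♟ ♟ ♟│7
6│· · · · · ♞ · ·│6
5│· · · · ♞ · · ·│5
4│· · · · · · · ·│4
3│· · ♘ · · ♘ ♙ ·│3
2│♙ ♙ ♙ ♙ ♙ ♙ · ♙│2
1│♖ · ♗ ♕ ♔ ♗ · ♖│1
  ─────────────────
  a b c d e f g h

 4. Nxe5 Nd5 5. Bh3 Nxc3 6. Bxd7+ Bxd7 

  a b c d e f g h
  ─────────────────
8│♜ · · ♛ ♚ ♝ · ♜│8
7│♟ ♟ ♟ ♝ ♟ ♟ ♟ ♟│7
6│· · · · · · · ·│6
5│· · · · ♘ · · ·│5
4│· · · · · · · ·│4
3│· · ♞ · · · ♙ ·│3
2│♙ ♙ ♙ ♙ ♙ ♙ · ♙│2
1│♖ · ♗ ♕ ♔ · · ♖│1
  ─────────────────
  a b c d e f g h

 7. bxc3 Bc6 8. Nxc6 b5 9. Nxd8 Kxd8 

  a b c d e f g h
  ─────────────────
8│♜ · · ♚ · ♝ · ♜│8
7│♟ · ♟ · ♟ ♟ ♟ ♟│7
6│· · · · · · · ·│6
5│· ♟ · · · · · ·│5
4│· · · · · · · ·│4
3│· · ♙ · · · ♙ ·│3
2│♙ · ♙ ♙ ♙ ♙ · ♙│2
1│♖ · ♗ ♕ ♔ · · ♖│1
  ─────────────────
  a b c d e f g h

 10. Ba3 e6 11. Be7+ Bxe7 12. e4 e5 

  a b c d e f g h
  ─────────────────
8│♜ · · ♚ · · · ♜│8
7│♟ · ♟ · ♝ ♟ ♟ ♟│7
6│· · · · · · · ·│6
5│· ♟ · · ♟ · · ·│5
4│· · · · ♙ · · ·│4
3│· · ♙ · · · ♙ ·│3
2│♙ · ♙ ♙ · ♙ · ♙│2
1│♖ · · ♕ ♔ · · ♖│1
  ─────────────────
  a b c d e f g h

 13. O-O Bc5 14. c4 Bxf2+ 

  a b c d e f g h
  ─────────────────
8│♜ · · ♚ · · · ♜│8
7│♟ · ♟ · · ♟ ♟ ♟│7
6│· · · · · · · ·│6
5│· ♟ · · ♟ · · ·│5
4│· · ♙ · ♙ · · ·│4
3│· · · · · · ♙ ·│3
2│♙ · ♙ ♙ · ♝ · ♙│2
1│♖ · · ♕ · ♖ ♔ ·│1
  ─────────────────
  a b c d e f g h


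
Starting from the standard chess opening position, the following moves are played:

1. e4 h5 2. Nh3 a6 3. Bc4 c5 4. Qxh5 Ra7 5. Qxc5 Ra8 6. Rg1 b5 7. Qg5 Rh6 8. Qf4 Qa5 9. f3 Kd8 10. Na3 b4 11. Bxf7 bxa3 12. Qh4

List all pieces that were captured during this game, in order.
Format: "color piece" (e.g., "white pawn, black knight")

Tracking captures:
  Qxh5: captured black pawn
  Qxc5: captured black pawn
  Bxf7: captured black pawn
  bxa3: captured white knight

black pawn, black pawn, black pawn, white knight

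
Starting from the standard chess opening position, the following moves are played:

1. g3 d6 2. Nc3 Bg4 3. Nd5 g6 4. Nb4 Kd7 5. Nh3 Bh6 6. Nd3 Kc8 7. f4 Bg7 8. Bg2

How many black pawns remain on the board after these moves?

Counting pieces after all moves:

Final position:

  a b c d e f g h
  ─────────────────
8│♜ ♞ ♚ ♛ · · ♞ ♜│8
7│♟ ♟ ♟ · ♟ ♟ ♝ ♟│7
6│· · · ♟ · · ♟ ·│6
5│· · · · · · · ·│5
4│· · · · · ♙ ♝ ·│4
3│· · · ♘ · · ♙ ♘│3
2│♙ ♙ ♙ ♙ ♙ · ♗ ♙│2
1│♖ · ♗ ♕ ♔ · · ♖│1
  ─────────────────
  a b c d e f g h


8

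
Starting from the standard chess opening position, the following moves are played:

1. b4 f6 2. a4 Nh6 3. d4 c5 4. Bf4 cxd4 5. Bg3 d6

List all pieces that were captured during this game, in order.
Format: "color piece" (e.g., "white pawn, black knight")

Tracking captures:
  cxd4: captured white pawn

white pawn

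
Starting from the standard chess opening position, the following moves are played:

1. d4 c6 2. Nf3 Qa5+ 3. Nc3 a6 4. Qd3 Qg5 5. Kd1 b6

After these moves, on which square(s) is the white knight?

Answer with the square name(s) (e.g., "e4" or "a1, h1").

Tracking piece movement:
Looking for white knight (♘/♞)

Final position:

  a b c d e f g h
  ─────────────────
8│♜ ♞ ♝ · ♚ ♝ ♞ ♜│8
7│· · · ♟ ♟ ♟ ♟ ♟│7
6│♟ ♟ ♟ · · · · ·│6
5│· · · · · · ♛ ·│5
4│· · · ♙ · · · ·│4
3│· · ♘ ♕ · ♘ · ·│3
2│♙ ♙ ♙ · ♙ ♙ ♙ ♙│2
1│♖ · ♗ ♔ · ♗ · ♖│1
  ─────────────────
  a b c d e f g h


c3, f3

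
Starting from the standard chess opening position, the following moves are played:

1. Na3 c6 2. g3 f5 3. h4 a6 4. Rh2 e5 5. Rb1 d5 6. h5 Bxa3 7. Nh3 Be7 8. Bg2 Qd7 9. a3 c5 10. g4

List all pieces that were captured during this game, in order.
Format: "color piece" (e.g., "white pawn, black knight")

Tracking captures:
  Bxa3: captured white knight

white knight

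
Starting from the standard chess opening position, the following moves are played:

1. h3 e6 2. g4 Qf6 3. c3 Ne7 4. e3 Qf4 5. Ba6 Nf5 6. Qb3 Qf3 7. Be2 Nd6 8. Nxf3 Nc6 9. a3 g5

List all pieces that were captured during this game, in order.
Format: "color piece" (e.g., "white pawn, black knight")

Tracking captures:
  Nxf3: captured black queen

black queen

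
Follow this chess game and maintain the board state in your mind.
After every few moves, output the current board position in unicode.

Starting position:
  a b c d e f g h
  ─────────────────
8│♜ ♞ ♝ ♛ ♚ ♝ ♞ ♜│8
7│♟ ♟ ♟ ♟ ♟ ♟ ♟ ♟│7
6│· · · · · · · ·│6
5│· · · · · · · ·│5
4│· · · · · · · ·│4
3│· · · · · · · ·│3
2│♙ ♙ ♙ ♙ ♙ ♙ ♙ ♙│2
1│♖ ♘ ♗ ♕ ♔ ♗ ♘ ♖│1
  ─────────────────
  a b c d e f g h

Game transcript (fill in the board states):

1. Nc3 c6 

  a b c d e f g h
  ─────────────────
8│♜ ♞ ♝ ♛ ♚ ♝ ♞ ♜│8
7│♟ ♟ · ♟ ♟ ♟ ♟ ♟│7
6│· · ♟ · · · · ·│6
5│· · · · · · · ·│5
4│· · · · · · · ·│4
3│· · ♘ · · · · ·│3
2│♙ ♙ ♙ ♙ ♙ ♙ ♙ ♙│2
1│♖ · ♗ ♕ ♔ ♗ ♘ ♖│1
  ─────────────────
  a b c d e f g h

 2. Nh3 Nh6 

  a b c d e f g h
  ─────────────────
8│♜ ♞ ♝ ♛ ♚ ♝ · ♜│8
7│♟ ♟ · ♟ ♟ ♟ ♟ ♟│7
6│· · ♟ · · · · ♞│6
5│· · · · · · · ·│5
4│· · · · · · · ·│4
3│· · ♘ · · · · ♘│3
2│♙ ♙ ♙ ♙ ♙ ♙ ♙ ♙│2
1│♖ · ♗ ♕ ♔ ♗ · ♖│1
  ─────────────────
  a b c d e f g h

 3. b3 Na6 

  a b c d e f g h
  ─────────────────
8│♜ · ♝ ♛ ♚ ♝ · ♜│8
7│♟ ♟ · ♟ ♟ ♟ ♟ ♟│7
6│♞ · ♟ · · · · ♞│6
5│· · · · · · · ·│5
4│· · · · · · · ·│4
3│· ♙ ♘ · · · · ♘│3
2│♙ · ♙ ♙ ♙ ♙ ♙ ♙│2
1│♖ · ♗ ♕ ♔ ♗ · ♖│1
  ─────────────────
  a b c d e f g h

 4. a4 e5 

  a b c d e f g h
  ─────────────────
8│♜ · ♝ ♛ ♚ ♝ · ♜│8
7│♟ ♟ · ♟ · ♟ ♟ ♟│7
6│♞ · ♟ · · · · ♞│6
5│· · · · ♟ · · ·│5
4│♙ · · · · · · ·│4
3│· ♙ ♘ · · · · ♘│3
2│· · ♙ ♙ ♙ ♙ ♙ ♙│2
1│♖ · ♗ ♕ ♔ ♗ · ♖│1
  ─────────────────
  a b c d e f g h

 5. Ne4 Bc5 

  a b c d e f g h
  ─────────────────
8│♜ · ♝ ♛ ♚ · · ♜│8
7│♟ ♟ · ♟ · ♟ ♟ ♟│7
6│♞ · ♟ · · · · ♞│6
5│· · ♝ · ♟ · · ·│5
4│♙ · · · ♘ · · ·│4
3│· ♙ · · · · · ♘│3
2│· · ♙ ♙ ♙ ♙ ♙ ♙│2
1│♖ · ♗ ♕ ♔ ♗ · ♖│1
  ─────────────────
  a b c d e f g h



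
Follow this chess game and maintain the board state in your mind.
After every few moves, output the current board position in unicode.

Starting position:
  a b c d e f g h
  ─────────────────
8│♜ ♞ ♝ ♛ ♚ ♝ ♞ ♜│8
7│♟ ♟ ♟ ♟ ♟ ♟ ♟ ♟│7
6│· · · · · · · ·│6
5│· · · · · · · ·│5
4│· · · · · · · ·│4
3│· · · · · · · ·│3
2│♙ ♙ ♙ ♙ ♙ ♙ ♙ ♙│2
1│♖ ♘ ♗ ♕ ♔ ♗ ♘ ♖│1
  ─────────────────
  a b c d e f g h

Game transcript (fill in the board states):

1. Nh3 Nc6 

  a b c d e f g h
  ─────────────────
8│♜ · ♝ ♛ ♚ ♝ ♞ ♜│8
7│♟ ♟ ♟ ♟ ♟ ♟ ♟ ♟│7
6│· · ♞ · · · · ·│6
5│· · · · · · · ·│5
4│· · · · · · · ·│4
3│· · · · · · · ♘│3
2│♙ ♙ ♙ ♙ ♙ ♙ ♙ ♙│2
1│♖ ♘ ♗ ♕ ♔ ♗ · ♖│1
  ─────────────────
  a b c d e f g h

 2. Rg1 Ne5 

  a b c d e f g h
  ─────────────────
8│♜ · ♝ ♛ ♚ ♝ ♞ ♜│8
7│♟ ♟ ♟ ♟ ♟ ♟ ♟ ♟│7
6│· · · · · · · ·│6
5│· · · · ♞ · · ·│5
4│· · · · · · · ·│4
3│· · · · · · · ♘│3
2│♙ ♙ ♙ ♙ ♙ ♙ ♙ ♙│2
1│♖ ♘ ♗ ♕ ♔ ♗ ♖ ·│1
  ─────────────────
  a b c d e f g h

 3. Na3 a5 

  a b c d e f g h
  ─────────────────
8│♜ · ♝ ♛ ♚ ♝ ♞ ♜│8
7│· ♟ ♟ ♟ ♟ ♟ ♟ ♟│7
6│· · · · · · · ·│6
5│♟ · · · ♞ · · ·│5
4│· · · · · · · ·│4
3│♘ · · · · · · ♘│3
2│♙ ♙ ♙ ♙ ♙ ♙ ♙ ♙│2
1│♖ · ♗ ♕ ♔ ♗ ♖ ·│1
  ─────────────────
  a b c d e f g h

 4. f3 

  a b c d e f g h
  ─────────────────
8│♜ · ♝ ♛ ♚ ♝ ♞ ♜│8
7│· ♟ ♟ ♟ ♟ ♟ ♟ ♟│7
6│· · · · · · · ·│6
5│♟ · · · ♞ · · ·│5
4│· · · · · · · ·│4
3│♘ · · · · ♙ · ♘│3
2│♙ ♙ ♙ ♙ ♙ · ♙ ♙│2
1│♖ · ♗ ♕ ♔ ♗ ♖ ·│1
  ─────────────────
  a b c d e f g h


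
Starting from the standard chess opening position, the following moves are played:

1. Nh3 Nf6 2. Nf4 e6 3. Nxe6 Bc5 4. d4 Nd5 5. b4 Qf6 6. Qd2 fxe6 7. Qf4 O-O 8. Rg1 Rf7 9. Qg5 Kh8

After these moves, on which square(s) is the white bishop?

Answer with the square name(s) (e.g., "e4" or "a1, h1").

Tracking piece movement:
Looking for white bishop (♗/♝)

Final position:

  a b c d e f g h
  ─────────────────
8│♜ ♞ ♝ · · · · ♚│8
7│♟ ♟ ♟ ♟ · ♜ ♟ ♟│7
6│· · · · ♟ ♛ · ·│6
5│· · ♝ ♞ · · ♕ ·│5
4│· ♙ · ♙ · · · ·│4
3│· · · · · · · ·│3
2│♙ · ♙ · ♙ ♙ ♙ ♙│2
1│♖ ♘ ♗ · ♔ ♗ ♖ ·│1
  ─────────────────
  a b c d e f g h


c1, f1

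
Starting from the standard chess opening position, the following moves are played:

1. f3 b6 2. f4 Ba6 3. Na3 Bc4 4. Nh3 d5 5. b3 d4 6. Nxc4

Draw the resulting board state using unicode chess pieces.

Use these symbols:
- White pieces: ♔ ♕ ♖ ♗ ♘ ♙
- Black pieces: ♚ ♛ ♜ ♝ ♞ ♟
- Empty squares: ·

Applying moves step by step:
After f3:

♜ ♞ ♝ ♛ ♚ ♝ ♞ ♜
♟ ♟ ♟ ♟ ♟ ♟ ♟ ♟
· · · · · · · ·
· · · · · · · ·
· · · · · · · ·
· · · · · ♙ · ·
♙ ♙ ♙ ♙ ♙ · ♙ ♙
♖ ♘ ♗ ♕ ♔ ♗ ♘ ♖


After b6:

♜ ♞ ♝ ♛ ♚ ♝ ♞ ♜
♟ · ♟ ♟ ♟ ♟ ♟ ♟
· ♟ · · · · · ·
· · · · · · · ·
· · · · · · · ·
· · · · · ♙ · ·
♙ ♙ ♙ ♙ ♙ · ♙ ♙
♖ ♘ ♗ ♕ ♔ ♗ ♘ ♖


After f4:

♜ ♞ ♝ ♛ ♚ ♝ ♞ ♜
♟ · ♟ ♟ ♟ ♟ ♟ ♟
· ♟ · · · · · ·
· · · · · · · ·
· · · · · ♙ · ·
· · · · · · · ·
♙ ♙ ♙ ♙ ♙ · ♙ ♙
♖ ♘ ♗ ♕ ♔ ♗ ♘ ♖


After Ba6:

♜ ♞ · ♛ ♚ ♝ ♞ ♜
♟ · ♟ ♟ ♟ ♟ ♟ ♟
♝ ♟ · · · · · ·
· · · · · · · ·
· · · · · ♙ · ·
· · · · · · · ·
♙ ♙ ♙ ♙ ♙ · ♙ ♙
♖ ♘ ♗ ♕ ♔ ♗ ♘ ♖


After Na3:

♜ ♞ · ♛ ♚ ♝ ♞ ♜
♟ · ♟ ♟ ♟ ♟ ♟ ♟
♝ ♟ · · · · · ·
· · · · · · · ·
· · · · · ♙ · ·
♘ · · · · · · ·
♙ ♙ ♙ ♙ ♙ · ♙ ♙
♖ · ♗ ♕ ♔ ♗ ♘ ♖


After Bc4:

♜ ♞ · ♛ ♚ ♝ ♞ ♜
♟ · ♟ ♟ ♟ ♟ ♟ ♟
· ♟ · · · · · ·
· · · · · · · ·
· · ♝ · · ♙ · ·
♘ · · · · · · ·
♙ ♙ ♙ ♙ ♙ · ♙ ♙
♖ · ♗ ♕ ♔ ♗ ♘ ♖


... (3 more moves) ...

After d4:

♜ ♞ · ♛ ♚ ♝ ♞ ♜
♟ · ♟ · ♟ ♟ ♟ ♟
· ♟ · · · · · ·
· · · · · · · ·
· · ♝ ♟ · ♙ · ·
♘ ♙ · · · · · ♘
♙ · ♙ ♙ ♙ · ♙ ♙
♖ · ♗ ♕ ♔ ♗ · ♖


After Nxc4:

♜ ♞ · ♛ ♚ ♝ ♞ ♜
♟ · ♟ · ♟ ♟ ♟ ♟
· ♟ · · · · · ·
· · · · · · · ·
· · ♘ ♟ · ♙ · ·
· ♙ · · · · · ♘
♙ · ♙ ♙ ♙ · ♙ ♙
♖ · ♗ ♕ ♔ ♗ · ♖



  a b c d e f g h
  ─────────────────
8│♜ ♞ · ♛ ♚ ♝ ♞ ♜│8
7│♟ · ♟ · ♟ ♟ ♟ ♟│7
6│· ♟ · · · · · ·│6
5│· · · · · · · ·│5
4│· · ♘ ♟ · ♙ · ·│4
3│· ♙ · · · · · ♘│3
2│♙ · ♙ ♙ ♙ · ♙ ♙│2
1│♖ · ♗ ♕ ♔ ♗ · ♖│1
  ─────────────────
  a b c d e f g h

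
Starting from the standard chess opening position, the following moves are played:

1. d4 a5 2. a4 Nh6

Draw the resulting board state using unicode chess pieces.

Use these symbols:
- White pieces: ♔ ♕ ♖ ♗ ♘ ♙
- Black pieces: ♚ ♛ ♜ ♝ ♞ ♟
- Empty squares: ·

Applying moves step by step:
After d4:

♜ ♞ ♝ ♛ ♚ ♝ ♞ ♜
♟ ♟ ♟ ♟ ♟ ♟ ♟ ♟
· · · · · · · ·
· · · · · · · ·
· · · ♙ · · · ·
· · · · · · · ·
♙ ♙ ♙ · ♙ ♙ ♙ ♙
♖ ♘ ♗ ♕ ♔ ♗ ♘ ♖


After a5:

♜ ♞ ♝ ♛ ♚ ♝ ♞ ♜
· ♟ ♟ ♟ ♟ ♟ ♟ ♟
· · · · · · · ·
♟ · · · · · · ·
· · · ♙ · · · ·
· · · · · · · ·
♙ ♙ ♙ · ♙ ♙ ♙ ♙
♖ ♘ ♗ ♕ ♔ ♗ ♘ ♖


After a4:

♜ ♞ ♝ ♛ ♚ ♝ ♞ ♜
· ♟ ♟ ♟ ♟ ♟ ♟ ♟
· · · · · · · ·
♟ · · · · · · ·
♙ · · ♙ · · · ·
· · · · · · · ·
· ♙ ♙ · ♙ ♙ ♙ ♙
♖ ♘ ♗ ♕ ♔ ♗ ♘ ♖


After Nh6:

♜ ♞ ♝ ♛ ♚ ♝ · ♜
· ♟ ♟ ♟ ♟ ♟ ♟ ♟
· · · · · · · ♞
♟ · · · · · · ·
♙ · · ♙ · · · ·
· · · · · · · ·
· ♙ ♙ · ♙ ♙ ♙ ♙
♖ ♘ ♗ ♕ ♔ ♗ ♘ ♖



  a b c d e f g h
  ─────────────────
8│♜ ♞ ♝ ♛ ♚ ♝ · ♜│8
7│· ♟ ♟ ♟ ♟ ♟ ♟ ♟│7
6│· · · · · · · ♞│6
5│♟ · · · · · · ·│5
4│♙ · · ♙ · · · ·│4
3│· · · · · · · ·│3
2│· ♙ ♙ · ♙ ♙ ♙ ♙│2
1│♖ ♘ ♗ ♕ ♔ ♗ ♘ ♖│1
  ─────────────────
  a b c d e f g h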